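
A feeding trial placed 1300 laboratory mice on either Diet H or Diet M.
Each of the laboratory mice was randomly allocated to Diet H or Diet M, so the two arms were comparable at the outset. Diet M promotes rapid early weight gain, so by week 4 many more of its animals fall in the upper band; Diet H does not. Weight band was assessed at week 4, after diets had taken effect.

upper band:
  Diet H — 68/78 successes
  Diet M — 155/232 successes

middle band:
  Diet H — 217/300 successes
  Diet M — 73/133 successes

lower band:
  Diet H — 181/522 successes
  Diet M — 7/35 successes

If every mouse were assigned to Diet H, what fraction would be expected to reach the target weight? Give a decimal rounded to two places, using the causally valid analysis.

Week-4 weight band lies on the pathway diet → week-4 weight band → outcome, so adjusting for it blocks the indirect effect. For the total causal effect of diet, use the unadjusted pooled rates.
So P(outcome | do(Diet H)) is just the pooled rate for Diet H: 466/900 = 0.518.

0.52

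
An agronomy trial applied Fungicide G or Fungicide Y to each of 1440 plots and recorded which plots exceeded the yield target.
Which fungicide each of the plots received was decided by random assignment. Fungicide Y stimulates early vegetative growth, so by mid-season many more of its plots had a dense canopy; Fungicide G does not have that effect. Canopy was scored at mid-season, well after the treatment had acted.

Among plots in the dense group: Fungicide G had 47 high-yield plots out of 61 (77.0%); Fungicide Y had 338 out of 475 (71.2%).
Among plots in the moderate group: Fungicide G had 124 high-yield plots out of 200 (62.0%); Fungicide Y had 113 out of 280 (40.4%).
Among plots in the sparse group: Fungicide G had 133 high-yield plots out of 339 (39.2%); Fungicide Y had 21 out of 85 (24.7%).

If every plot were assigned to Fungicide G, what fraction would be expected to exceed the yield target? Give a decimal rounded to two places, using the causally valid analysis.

0.51

Because the fungicide influences mid-season canopy, mid-season canopy is a post-treatment mediator, not a confounder. Stratifying on it would bias the estimate; the causal effect is the crude pooled difference.
So P(outcome | do(Fungicide G)) is just the pooled rate for Fungicide G: 304/600 = 0.507.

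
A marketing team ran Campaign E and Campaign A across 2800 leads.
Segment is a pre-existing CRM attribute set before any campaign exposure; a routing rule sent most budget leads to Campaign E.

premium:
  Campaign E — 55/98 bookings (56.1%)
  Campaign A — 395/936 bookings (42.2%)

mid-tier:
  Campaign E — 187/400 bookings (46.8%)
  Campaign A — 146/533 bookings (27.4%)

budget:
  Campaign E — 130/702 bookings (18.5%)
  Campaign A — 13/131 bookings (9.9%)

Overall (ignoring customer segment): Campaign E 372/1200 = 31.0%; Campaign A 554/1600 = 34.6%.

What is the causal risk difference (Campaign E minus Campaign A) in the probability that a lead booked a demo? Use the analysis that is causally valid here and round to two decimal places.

Campaign E is higher inside every customer segment stratum but Campaign A is higher in aggregate. Whether to stratify depends on how customer segment relates to the campaign.
Nothing the campaign does changes customer segment; the imbalance is an allocation artefact. With customer segment also predicting the outcome, the pooled figure is confounded, and the within-stratum comparison is the causal one.
Adjusting over the population distribution of customer segment: 0.369·(0.561−0.422) + 0.333·(0.468−0.274) + 0.297·(0.185−0.099) = +0.141.

+0.14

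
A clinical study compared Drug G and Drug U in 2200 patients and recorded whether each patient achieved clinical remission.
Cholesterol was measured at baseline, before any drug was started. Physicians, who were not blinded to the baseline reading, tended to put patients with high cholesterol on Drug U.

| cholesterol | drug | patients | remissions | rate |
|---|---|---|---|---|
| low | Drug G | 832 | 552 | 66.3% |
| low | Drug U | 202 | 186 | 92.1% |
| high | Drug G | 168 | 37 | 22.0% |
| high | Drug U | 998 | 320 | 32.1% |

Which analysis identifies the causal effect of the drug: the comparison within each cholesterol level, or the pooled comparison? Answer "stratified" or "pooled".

stratified

The imbalance in cholesterol arose from how patients were allocated, not from anything the drug did; and cholesterol independently affects the outcome. The pooled gap is confounded — condition on cholesterol.
Within each level — low: 66.3% vs 92.1%; high: 22.0% vs 32.1% — Drug U is higher every time.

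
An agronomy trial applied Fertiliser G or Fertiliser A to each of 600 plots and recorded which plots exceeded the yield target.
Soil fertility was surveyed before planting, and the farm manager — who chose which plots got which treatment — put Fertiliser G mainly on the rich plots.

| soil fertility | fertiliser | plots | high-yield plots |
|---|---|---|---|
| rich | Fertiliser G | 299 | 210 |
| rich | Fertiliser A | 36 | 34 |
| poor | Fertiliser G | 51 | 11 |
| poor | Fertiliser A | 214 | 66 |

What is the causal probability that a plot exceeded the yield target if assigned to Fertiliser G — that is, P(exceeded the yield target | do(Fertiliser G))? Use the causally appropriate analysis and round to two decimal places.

0.49

Since soil fertility is a pre-existing factor (not a product of the fertiliser) and it affects the outcome on its own, it is a confounder. The stratified rates, not the pooled rate, identify the causal effect.
Standardising Fertiliser G to the population soil fertility mix: 0.558·210/299 + 0.442·11/51 = 0.487.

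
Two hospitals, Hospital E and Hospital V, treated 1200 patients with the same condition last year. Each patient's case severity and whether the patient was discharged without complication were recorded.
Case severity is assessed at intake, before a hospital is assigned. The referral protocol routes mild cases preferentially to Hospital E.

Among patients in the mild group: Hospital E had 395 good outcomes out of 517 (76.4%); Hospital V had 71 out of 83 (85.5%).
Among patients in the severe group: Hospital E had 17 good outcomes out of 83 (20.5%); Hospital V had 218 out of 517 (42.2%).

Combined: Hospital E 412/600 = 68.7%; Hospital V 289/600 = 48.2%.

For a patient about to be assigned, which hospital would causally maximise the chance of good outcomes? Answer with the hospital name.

Hospital V

Here case severity is a common cause — it drives both which hospital a case falls under and the outcome. The crude comparison mixes populations; the stratum-specific rates are the causally relevant ones.
Within each level — mild: 76.4% vs 85.5%; severe: 20.5% vs 42.2% — Hospital V is higher every time.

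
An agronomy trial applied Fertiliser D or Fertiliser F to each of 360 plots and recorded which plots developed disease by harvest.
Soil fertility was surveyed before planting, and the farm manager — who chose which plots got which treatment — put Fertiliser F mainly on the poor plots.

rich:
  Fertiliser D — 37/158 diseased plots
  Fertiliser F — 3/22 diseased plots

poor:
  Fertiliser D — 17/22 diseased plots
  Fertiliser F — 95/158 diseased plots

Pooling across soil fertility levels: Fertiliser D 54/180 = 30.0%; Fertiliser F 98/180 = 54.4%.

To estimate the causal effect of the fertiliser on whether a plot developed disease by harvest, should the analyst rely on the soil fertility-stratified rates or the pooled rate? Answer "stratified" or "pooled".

Fertiliser F is lower inside every soil fertility stratum but Fertiliser D is lower in aggregate. Whether to stratify depends on how soil fertility relates to the fertiliser.
Nothing the fertiliser does changes soil fertility; the imbalance is an allocation artefact. With soil fertility also predicting the outcome, the pooled figure is confounded, and the within-stratum comparison is the causal one.
Within each level — rich: 23.4% vs 13.6%; poor: 77.3% vs 60.1% — Fertiliser F is lower every time.

stratified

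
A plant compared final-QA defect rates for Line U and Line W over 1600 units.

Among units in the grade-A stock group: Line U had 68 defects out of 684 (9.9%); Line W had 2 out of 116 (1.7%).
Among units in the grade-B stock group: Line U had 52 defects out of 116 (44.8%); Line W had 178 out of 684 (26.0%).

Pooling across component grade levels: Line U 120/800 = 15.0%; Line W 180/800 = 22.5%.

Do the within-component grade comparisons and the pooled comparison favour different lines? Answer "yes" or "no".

yes

Within each component grade level (grade-A stock 9.9% vs 1.7%; grade-B stock 44.8% vs 26.0%), Line W has the lower rate every time. Pooled: 15.0% vs 22.5% — Line U has the lower rate overall. The two comparisons disagree.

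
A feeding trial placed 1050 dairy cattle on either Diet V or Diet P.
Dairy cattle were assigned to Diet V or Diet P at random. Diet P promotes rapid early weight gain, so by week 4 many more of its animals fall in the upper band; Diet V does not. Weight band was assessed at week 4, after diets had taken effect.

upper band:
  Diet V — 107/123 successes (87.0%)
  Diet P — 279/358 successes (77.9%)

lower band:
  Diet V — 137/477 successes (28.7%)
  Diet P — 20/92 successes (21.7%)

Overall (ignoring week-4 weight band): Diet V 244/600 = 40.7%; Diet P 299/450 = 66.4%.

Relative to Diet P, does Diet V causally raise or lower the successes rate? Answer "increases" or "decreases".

Within every week-4 weight band level Diet V has the higher rate, yet pooled Diet P does — Simpson's reversal.
Week-4 weight band is downstream of the diet. One should not condition on a consequence of treatment, so the overall rates are the right comparison.
Pooled: Diet V 40.7% vs Diet P 66.4%; Diet P is higher overall.

decreases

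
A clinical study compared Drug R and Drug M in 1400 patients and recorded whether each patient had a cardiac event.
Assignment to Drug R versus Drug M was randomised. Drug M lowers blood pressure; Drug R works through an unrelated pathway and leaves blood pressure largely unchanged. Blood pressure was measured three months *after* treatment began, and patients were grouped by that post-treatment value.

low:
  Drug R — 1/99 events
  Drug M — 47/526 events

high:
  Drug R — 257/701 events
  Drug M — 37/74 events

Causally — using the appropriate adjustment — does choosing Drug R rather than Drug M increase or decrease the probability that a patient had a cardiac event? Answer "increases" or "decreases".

increases

Stratifying would compare drugs among patients the drugs themselves sorted into blood pressure groups — a form of selection on an intermediate. The unconditioned pooled rates give the total causal effect.
Pooled: Drug R 32.2% vs Drug M 14.0%; Drug M is lower overall.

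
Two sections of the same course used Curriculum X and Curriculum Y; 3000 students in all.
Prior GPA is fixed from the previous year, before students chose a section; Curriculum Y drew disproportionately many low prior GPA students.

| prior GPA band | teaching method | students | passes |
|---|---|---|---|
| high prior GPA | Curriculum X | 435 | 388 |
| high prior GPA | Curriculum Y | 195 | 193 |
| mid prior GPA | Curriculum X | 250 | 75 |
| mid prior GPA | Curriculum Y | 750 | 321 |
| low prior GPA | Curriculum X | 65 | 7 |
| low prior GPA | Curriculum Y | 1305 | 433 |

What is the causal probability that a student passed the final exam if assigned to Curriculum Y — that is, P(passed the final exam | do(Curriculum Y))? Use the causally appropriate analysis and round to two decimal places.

0.50

Since prior GPA band is a pre-existing factor (not a product of the teaching method) and it affects the outcome on its own, it is a confounder. The stratified rates, not the pooled rate, identify the causal effect.
Standardising Curriculum Y to the population prior GPA band mix: 0.210·193/195 + 0.333·321/750 + 0.457·433/1305 = 0.502.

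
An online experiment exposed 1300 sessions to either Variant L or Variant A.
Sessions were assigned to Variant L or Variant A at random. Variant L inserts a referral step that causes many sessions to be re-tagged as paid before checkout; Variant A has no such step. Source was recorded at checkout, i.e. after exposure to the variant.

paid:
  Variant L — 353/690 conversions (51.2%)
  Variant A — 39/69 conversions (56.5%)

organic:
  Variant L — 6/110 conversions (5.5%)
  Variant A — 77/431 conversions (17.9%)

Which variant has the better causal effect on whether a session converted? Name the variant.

Variant L

Variant A is higher inside every traffic source stratum but Variant L is higher in aggregate. Whether to stratify depends on how traffic source relates to the variant.
The distribution of traffic source is itself part of what the variant does — it is an intermediate outcome. Holding it fixed would remove that part of the effect; the total effect is the pooled difference.
Pooled: Variant L 44.9% vs Variant A 23.2%; Variant L is higher overall.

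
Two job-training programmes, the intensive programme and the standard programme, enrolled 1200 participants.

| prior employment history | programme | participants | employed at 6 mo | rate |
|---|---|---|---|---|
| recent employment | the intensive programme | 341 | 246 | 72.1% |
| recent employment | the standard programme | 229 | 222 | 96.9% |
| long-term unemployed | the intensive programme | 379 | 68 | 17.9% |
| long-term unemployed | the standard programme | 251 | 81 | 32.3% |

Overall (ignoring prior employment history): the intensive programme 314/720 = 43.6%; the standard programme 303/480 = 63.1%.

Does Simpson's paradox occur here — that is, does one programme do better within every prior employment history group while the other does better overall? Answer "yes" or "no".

Within each prior employment history level (recent employment 72.1% vs 96.9%; long-term unemployed 17.9% vs 32.3%), the standard programme has the higher rate every time. Pooled: 43.6% vs 63.1% — the standard programme has the higher rate overall. They agree.

no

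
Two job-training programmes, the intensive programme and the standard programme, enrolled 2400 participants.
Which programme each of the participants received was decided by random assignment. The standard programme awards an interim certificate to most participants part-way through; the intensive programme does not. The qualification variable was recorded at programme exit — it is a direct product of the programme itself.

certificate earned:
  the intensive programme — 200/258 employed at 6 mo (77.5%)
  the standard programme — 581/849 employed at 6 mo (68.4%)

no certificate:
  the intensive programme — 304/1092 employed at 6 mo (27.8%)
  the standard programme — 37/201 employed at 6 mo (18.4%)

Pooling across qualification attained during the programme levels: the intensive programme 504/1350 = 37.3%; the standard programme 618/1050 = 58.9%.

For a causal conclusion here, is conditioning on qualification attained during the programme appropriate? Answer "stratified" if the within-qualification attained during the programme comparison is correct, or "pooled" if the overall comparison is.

pooled

the intensive programme is higher inside every qualification attained during the programme stratum but the standard programme is higher in aggregate. Whether to stratify depends on how qualification attained during the programme relates to the programme.
The distribution of qualification attained during the programme is itself part of what the programme does — it is an intermediate outcome. Holding it fixed would remove that part of the effect; the total effect is the pooled difference.
Pooled: the intensive programme 37.3% vs the standard programme 58.9%; the standard programme is higher overall.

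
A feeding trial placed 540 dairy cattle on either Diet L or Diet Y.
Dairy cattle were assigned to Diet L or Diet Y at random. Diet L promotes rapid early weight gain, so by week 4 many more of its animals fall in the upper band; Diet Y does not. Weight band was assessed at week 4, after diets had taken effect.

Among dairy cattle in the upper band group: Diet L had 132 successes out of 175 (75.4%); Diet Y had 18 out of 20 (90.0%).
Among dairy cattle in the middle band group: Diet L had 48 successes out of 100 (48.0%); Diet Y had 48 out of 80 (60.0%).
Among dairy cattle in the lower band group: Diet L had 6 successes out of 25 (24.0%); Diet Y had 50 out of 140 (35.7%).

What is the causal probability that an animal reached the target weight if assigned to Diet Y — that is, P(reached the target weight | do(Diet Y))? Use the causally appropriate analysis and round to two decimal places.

Week-4 weight band here is a post-treatment variable shaped by the diet; conditioning on it would introduce bias rather than remove it. The overall comparison is the causal one.
So P(outcome | do(Diet Y)) is just the pooled rate for Diet Y: 116/240 = 0.483.

0.48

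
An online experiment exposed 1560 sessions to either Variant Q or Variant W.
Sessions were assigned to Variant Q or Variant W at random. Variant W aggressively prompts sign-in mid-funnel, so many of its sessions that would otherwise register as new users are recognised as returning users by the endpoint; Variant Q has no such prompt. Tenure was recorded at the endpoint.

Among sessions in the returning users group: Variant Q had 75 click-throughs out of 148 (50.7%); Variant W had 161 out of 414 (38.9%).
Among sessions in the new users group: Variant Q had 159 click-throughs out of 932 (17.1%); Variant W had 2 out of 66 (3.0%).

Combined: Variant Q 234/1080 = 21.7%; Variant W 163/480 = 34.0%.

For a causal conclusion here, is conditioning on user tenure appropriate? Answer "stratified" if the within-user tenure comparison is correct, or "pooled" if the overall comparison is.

pooled

User tenure lies on the pathway variant → user tenure → outcome, so adjusting for it blocks the indirect effect. For the total causal effect of variant, use the unadjusted pooled rates.
Pooled: Variant Q 21.7% vs Variant W 34.0%; Variant W is higher overall.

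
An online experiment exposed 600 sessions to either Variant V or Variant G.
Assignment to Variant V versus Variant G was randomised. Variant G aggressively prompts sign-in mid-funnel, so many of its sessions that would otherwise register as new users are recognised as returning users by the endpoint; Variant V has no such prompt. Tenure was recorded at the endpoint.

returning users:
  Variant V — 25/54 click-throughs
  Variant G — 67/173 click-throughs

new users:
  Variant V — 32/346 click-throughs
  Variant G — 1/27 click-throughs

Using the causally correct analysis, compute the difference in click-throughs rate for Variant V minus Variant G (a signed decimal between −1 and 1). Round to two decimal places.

-0.20

Because the variant influences user tenure, user tenure is a post-treatment mediator, not a confounder. Stratifying on it would bias the estimate; the causal effect is the crude pooled difference.
The causal difference is the pooled difference: 0.142 − 0.340 = -0.198.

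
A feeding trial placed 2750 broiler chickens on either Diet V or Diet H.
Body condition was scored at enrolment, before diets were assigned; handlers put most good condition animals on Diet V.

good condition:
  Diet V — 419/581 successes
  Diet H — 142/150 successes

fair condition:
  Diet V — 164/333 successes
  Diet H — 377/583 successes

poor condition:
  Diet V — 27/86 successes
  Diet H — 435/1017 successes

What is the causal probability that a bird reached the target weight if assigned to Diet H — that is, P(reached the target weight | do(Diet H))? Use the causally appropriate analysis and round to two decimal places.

The stratified and pooled comparisons disagree (Diet H wins within each starting body condition; Diet V wins overall), so the answer turns on the causal role of starting body condition.
Starting body condition differs across diets for reasons unrelated to any effect of the diet itself, and it separately predicts the outcome — a classic confounder. We must compare within starting body condition levels.
Standardising Diet H to the population starting body condition mix: 0.266·142/150 + 0.333·377/583 + 0.401·435/1017 = 0.639.

0.64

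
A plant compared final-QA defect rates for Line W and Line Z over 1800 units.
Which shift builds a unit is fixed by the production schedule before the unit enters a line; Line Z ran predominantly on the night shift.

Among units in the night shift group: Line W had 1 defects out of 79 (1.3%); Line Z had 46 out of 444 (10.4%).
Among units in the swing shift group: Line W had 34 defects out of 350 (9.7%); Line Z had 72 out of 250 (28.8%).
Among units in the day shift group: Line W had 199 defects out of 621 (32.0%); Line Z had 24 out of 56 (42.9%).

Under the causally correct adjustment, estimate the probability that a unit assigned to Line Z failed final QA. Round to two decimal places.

0.29

Shift satisfies the back-door criterion: it is not a descendant of the line, and it blocks the spurious path from line to outcome. Adjusting for it (i.e., using the within-shift rates) gives the causal effect.
Standardising Line Z to the population shift mix: 0.291·46/444 + 0.333·72/250 + 0.376·24/56 = 0.287.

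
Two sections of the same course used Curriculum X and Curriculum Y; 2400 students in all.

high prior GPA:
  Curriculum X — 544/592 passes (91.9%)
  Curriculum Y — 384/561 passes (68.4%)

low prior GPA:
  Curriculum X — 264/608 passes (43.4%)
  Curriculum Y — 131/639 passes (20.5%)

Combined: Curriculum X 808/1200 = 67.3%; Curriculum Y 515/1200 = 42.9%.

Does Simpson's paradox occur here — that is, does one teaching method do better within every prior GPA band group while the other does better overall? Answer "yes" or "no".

Within each prior GPA band level (high prior GPA 91.9% vs 68.4%; low prior GPA 43.4% vs 20.5%), Curriculum X has the higher rate every time. Pooled: 67.3% vs 42.9% — Curriculum X has the higher rate overall. They agree.

no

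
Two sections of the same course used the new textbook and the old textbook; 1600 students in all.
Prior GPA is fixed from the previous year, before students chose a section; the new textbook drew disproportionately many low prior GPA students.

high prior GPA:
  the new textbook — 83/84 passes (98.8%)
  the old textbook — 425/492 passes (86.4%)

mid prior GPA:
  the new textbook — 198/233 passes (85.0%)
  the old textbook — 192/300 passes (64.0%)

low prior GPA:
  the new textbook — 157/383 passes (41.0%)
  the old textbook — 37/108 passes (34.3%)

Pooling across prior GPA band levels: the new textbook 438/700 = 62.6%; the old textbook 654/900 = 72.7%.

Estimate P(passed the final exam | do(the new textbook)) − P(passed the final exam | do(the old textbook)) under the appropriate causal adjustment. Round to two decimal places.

+0.14

Within every prior GPA band level the new textbook has the higher rate, yet pooled the old textbook does — Simpson's reversal.
The imbalance in prior GPA band arose from how students were allocated, not from anything the teaching method did; and prior GPA band independently affects the outcome. The pooled gap is confounded — condition on prior GPA band.
Adjusting over the population distribution of prior GPA band: 0.360·(0.988−0.864) + 0.333·(0.850−0.640) + 0.307·(0.410−0.343) = +0.135.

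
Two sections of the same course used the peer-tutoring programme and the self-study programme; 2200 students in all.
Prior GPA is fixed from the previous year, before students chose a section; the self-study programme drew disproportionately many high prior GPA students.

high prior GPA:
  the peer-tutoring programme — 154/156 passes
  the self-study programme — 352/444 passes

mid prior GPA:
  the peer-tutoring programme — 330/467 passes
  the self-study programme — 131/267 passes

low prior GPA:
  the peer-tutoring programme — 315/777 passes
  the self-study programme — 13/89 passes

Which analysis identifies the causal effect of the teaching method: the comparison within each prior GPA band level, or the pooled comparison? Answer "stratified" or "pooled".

Within every prior GPA band level the peer-tutoring programme has the higher rate, yet pooled the self-study programme does — Simpson's reversal.
Nothing the teaching method does changes prior GPA band; the imbalance is an allocation artefact. With prior GPA band also predicting the outcome, the pooled figure is confounded, and the within-stratum comparison is the causal one.
Within each level — high prior GPA: 98.7% vs 79.3%; mid prior GPA: 70.7% vs 49.1%; low prior GPA: 40.5% vs 14.6% — the peer-tutoring programme is higher every time.

stratified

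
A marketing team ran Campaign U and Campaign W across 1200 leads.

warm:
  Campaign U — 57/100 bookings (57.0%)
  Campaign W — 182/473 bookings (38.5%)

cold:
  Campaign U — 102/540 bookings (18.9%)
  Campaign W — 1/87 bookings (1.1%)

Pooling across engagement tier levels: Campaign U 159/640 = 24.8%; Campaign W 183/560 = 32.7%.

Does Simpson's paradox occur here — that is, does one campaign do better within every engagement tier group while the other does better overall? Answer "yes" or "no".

Within each engagement tier level (warm 57.0% vs 38.5%; cold 18.9% vs 1.1%), Campaign U has the higher rate every time. Pooled: 24.8% vs 32.7% — Campaign W has the higher rate overall. The two comparisons disagree.

yes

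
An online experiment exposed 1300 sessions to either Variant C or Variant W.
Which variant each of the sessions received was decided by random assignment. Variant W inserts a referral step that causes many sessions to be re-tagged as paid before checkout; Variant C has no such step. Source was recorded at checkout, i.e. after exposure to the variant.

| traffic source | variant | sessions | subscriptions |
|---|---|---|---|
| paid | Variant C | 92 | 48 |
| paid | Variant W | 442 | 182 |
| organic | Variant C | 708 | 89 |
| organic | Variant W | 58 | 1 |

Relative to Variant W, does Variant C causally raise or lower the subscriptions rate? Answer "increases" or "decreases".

decreases

Traffic source is recorded after the variant and is itself shifted by it — it sits on the causal path from variant to outcome. Conditioning on a mediator would strip out part of the effect we want; the pooled comparison gives the total causal effect.
Pooled: Variant C 17.1% vs Variant W 36.6%; Variant W is higher overall.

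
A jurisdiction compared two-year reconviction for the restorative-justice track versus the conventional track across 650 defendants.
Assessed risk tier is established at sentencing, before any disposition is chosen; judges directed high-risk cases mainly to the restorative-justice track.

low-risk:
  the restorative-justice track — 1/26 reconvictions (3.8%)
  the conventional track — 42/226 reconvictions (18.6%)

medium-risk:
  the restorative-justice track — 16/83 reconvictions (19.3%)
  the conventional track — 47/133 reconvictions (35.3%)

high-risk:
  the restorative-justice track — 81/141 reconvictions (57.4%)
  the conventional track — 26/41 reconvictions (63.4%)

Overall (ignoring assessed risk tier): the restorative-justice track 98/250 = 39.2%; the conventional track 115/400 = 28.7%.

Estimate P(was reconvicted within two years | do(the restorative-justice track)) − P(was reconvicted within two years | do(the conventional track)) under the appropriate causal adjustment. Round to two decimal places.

-0.13

Since assessed risk tier is a pre-existing factor (not a product of the disposition) and it affects the outcome on its own, it is a confounder. The stratified rates, not the pooled rate, identify the causal effect.
Adjusting over the population distribution of assessed risk tier: 0.388·(0.038−0.186) + 0.332·(0.193−0.353) + 0.280·(0.574−0.634) = -0.127.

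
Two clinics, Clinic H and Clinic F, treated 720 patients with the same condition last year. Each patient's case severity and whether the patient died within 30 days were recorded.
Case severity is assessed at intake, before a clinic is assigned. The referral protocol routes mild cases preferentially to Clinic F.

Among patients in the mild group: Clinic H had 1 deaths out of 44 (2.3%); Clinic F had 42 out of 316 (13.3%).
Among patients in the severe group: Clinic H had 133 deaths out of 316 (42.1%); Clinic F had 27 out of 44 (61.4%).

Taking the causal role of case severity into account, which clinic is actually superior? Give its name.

The imbalance in case severity arose from how patients were allocated, not from anything the clinic did; and case severity independently affects the outcome. The pooled gap is confounded — condition on case severity.
Within each level — mild: 2.3% vs 13.3%; severe: 42.1% vs 61.4% — Clinic H is lower every time.

Clinic H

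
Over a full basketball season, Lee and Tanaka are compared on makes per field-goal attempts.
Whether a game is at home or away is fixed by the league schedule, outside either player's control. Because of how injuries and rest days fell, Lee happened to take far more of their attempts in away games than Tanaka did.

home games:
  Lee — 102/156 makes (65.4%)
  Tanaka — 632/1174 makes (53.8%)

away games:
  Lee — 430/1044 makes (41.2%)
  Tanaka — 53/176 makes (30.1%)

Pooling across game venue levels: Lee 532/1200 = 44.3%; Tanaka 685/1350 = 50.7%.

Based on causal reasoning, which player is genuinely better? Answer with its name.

Lee

The stratified and pooled comparisons disagree (Lee wins within each game venue; Tanaka wins overall), so the answer turns on the causal role of game venue.
Game venue satisfies the back-door criterion: it is not a descendant of the player, and it blocks the spurious path from player to outcome. Adjusting for it (i.e., using the within-game venue rates) gives the causal effect.
Within each level — home games: 65.4% vs 53.8%; away games: 41.2% vs 30.1% — Lee is higher every time.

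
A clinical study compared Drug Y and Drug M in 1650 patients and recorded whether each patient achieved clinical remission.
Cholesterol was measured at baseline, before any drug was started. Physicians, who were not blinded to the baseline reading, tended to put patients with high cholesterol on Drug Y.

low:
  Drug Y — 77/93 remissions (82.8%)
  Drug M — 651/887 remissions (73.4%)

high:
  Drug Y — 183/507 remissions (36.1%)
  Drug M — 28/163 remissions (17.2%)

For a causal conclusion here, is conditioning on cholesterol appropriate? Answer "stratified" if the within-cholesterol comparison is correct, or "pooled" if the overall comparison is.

The imbalance in cholesterol arose from how patients were allocated, not from anything the drug did; and cholesterol independently affects the outcome. The pooled gap is confounded — condition on cholesterol.
Within each level — low: 82.8% vs 73.4%; high: 36.1% vs 17.2% — Drug Y is higher every time.

stratified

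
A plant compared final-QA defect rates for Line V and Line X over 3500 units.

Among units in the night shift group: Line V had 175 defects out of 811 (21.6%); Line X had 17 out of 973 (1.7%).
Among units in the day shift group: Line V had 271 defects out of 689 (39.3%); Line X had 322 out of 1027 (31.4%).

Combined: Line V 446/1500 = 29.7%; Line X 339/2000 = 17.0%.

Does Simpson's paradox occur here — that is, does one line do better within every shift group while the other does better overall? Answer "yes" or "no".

Within each shift level (night shift 21.6% vs 1.7%; day shift 39.3% vs 31.4%), Line X has the lower rate every time. Pooled: 29.7% vs 17.0% — Line X has the lower rate overall. They agree.

no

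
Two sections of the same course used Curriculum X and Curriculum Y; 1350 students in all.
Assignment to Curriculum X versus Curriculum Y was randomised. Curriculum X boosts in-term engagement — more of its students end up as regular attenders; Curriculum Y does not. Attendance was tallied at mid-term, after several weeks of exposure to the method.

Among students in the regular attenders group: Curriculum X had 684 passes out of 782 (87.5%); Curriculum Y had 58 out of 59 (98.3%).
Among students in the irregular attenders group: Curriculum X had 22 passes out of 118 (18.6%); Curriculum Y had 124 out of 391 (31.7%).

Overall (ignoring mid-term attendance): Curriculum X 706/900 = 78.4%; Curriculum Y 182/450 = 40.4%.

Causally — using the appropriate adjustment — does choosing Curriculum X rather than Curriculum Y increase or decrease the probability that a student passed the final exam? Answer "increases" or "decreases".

Mid-term attendance here is a post-treatment variable shaped by the teaching method; conditioning on it would introduce bias rather than remove it. The overall comparison is the causal one.
Pooled: Curriculum X 78.4% vs Curriculum Y 40.4%; Curriculum X is higher overall.

increases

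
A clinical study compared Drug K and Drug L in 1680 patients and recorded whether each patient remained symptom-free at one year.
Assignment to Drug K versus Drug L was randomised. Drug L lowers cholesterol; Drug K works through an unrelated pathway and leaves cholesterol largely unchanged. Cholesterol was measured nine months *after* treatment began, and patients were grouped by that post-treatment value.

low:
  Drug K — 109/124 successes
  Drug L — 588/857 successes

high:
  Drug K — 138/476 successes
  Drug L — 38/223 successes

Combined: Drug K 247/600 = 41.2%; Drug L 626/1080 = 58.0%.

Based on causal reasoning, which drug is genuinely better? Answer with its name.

Drug L

Cholesterol lies on the pathway drug → cholesterol → outcome, so adjusting for it blocks the indirect effect. For the total causal effect of drug, use the unadjusted pooled rates.
Pooled: Drug K 41.2% vs Drug L 58.0%; Drug L is higher overall.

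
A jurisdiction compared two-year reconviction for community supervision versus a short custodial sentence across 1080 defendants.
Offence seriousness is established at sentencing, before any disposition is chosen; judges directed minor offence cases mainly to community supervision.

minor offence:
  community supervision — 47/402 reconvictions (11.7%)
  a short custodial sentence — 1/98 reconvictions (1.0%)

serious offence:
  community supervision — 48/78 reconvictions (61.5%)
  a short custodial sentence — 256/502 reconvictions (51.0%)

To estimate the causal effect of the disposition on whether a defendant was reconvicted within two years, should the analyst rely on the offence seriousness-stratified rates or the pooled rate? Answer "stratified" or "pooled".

stratified

Since offence seriousness is a pre-existing factor (not a product of the disposition) and it affects the outcome on its own, it is a confounder. The stratified rates, not the pooled rate, identify the causal effect.
Within each level — minor offence: 11.7% vs 1.0%; serious offence: 61.5% vs 51.0% — a short custodial sentence is lower every time.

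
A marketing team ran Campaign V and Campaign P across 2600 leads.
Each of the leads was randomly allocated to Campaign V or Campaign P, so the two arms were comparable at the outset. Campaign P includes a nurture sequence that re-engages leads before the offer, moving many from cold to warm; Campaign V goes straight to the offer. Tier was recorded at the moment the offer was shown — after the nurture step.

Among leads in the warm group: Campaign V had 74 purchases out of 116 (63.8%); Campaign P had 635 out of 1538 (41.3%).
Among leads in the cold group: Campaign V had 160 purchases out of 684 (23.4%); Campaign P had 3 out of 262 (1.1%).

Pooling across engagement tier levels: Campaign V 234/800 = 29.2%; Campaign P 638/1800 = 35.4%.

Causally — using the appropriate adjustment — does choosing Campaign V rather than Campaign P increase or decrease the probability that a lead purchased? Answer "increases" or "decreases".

decreases

The distribution of engagement tier is itself part of what the campaign does — it is an intermediate outcome. Holding it fixed would remove that part of the effect; the total effect is the pooled difference.
Pooled: Campaign V 29.2% vs Campaign P 35.4%; Campaign P is higher overall.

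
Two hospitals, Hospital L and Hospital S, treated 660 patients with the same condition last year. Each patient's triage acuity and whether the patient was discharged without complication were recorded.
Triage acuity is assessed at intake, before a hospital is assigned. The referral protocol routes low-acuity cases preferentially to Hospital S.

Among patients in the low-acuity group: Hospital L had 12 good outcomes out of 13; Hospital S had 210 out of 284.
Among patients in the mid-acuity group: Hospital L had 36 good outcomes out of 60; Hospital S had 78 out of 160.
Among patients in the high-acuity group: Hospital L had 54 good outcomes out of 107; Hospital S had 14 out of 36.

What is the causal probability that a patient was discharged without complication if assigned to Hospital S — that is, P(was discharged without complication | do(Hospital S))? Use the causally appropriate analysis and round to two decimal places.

Nothing the hospital does changes triage acuity; the imbalance is an allocation artefact. With triage acuity also predicting the outcome, the pooled figure is confounded, and the within-stratum comparison is the causal one.
Standardising Hospital S to the population triage acuity mix: 0.450·210/284 + 0.333·78/160 + 0.217·14/36 = 0.580.

0.58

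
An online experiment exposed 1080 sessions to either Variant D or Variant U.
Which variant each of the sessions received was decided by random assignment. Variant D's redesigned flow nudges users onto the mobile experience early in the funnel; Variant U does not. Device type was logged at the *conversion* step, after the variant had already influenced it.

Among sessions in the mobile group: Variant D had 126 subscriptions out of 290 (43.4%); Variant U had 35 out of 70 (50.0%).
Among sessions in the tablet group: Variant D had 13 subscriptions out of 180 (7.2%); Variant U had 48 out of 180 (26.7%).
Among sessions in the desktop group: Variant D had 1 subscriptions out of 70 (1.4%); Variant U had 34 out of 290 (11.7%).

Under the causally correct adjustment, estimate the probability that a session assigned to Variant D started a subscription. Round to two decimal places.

The device type-specific comparison favours Variant U throughout, but the pooled figures favour Variant D. The question is whether to condition on device type.
Stratifying would compare variants among sessions the variants themselves sorted into device type groups — a form of selection on an intermediate. The unconditioned pooled rates give the total causal effect.
So P(outcome | do(Variant D)) is just the pooled rate for Variant D: 140/540 = 0.259.

0.26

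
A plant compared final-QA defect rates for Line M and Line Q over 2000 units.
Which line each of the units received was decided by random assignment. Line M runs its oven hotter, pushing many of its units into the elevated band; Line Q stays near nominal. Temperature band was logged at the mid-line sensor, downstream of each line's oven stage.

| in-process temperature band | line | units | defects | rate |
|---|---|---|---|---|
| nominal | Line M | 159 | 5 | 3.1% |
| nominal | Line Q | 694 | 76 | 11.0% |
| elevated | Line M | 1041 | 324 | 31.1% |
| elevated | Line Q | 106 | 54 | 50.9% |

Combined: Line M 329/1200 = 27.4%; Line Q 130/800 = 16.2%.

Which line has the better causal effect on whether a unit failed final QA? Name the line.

Within every in-process temperature band level Line M has the lower rate, yet pooled Line Q does — Simpson's reversal.
The distribution of in-process temperature band is itself part of what the line does — it is an intermediate outcome. Holding it fixed would remove that part of the effect; the total effect is the pooled difference.
Pooled: Line M 27.4% vs Line Q 16.2%; Line Q is lower overall.

Line Q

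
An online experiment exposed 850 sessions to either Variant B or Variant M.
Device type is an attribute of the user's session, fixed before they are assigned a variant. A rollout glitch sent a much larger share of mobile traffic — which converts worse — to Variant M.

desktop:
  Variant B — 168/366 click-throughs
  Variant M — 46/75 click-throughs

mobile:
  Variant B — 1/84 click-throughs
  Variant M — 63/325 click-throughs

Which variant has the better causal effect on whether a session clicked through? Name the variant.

Variant M

The device type-specific comparison favours Variant M throughout, but the pooled figures favour Variant B. The question is whether to condition on device type.
Device type is set before the variant has any effect — it is not caused by the variant — and it independently drives the outcome. That makes it a confounder, so the causal comparison is within device type levels.
Within each level — desktop: 45.9% vs 61.3%; mobile: 1.2% vs 19.4% — Variant M is higher every time.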